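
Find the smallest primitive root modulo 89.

φ(89) = 89 − 1 = 88 = 2^3 · 11.
g is a primitive root iff g^(88/q) ≢ 1 (mod 89) for each prime q ∈ {2, 11}.
g = 2: 2^44 ≡ 1 — hits 1, so not a primitive root.
g = 3: 3^44 ≡ 88; 3^8 ≡ 64 — none is 1, so 3 is a primitive root.
Hence the least primitive root of 89 is 3.

3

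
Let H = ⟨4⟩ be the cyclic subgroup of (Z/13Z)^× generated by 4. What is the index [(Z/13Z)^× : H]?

2

The order of 4 must divide φ(13) = 13 − 1 = 12 = 2^2 · 3.
Divisors of 12: 1, 2, 3, 4, 6, 12.
Check 4^d mod 13 for each divisor in increasing order:
4^1 ≡ 4
4^2 ≡ 3
4^3 ≡ 12
4^4 ≡ 9
4^6 ≡ 1
So ord_13(4) = 6, hence |⟨4⟩| = 6.
The index is φ(13) / ord(4) = 12 / 6 = 2.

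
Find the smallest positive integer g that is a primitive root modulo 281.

3

φ(281) = 281 − 1 = 280 = 2^3 · 5 · 7.
g is a primitive root iff g^(280/q) ≢ 1 (mod 281) for each prime q ∈ {2, 5, 7}.
g = 2: 2^140 ≡ 1 — hits 1, so not a primitive root.
g = 3: 3^140 ≡ 280; 3^56 ≡ 86; 3^40 ≡ 249 — none is 1, so 3 is a primitive root.
So 3 is the smallest generator of (Z/281Z)^×.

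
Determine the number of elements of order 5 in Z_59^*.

φ(59) = 59 − 1 = 58 = 2 · 29.
Since (Z/59Z)^× is cyclic of order 58, the number of elements of order d is φ(d) when d | 58 and 0 otherwise.
Here 58 is not a multiple of 5, so there are no elements of order 5.

0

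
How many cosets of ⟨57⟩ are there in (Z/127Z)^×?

1

The order of 57 must divide φ(127) = 127 − 1 = 126 = 2 · 3^2 · 7.
Divisors of 126: 1, 2, 3, 6, 7, 9, 14, 18, 21, 42, 63, 126.
Evaluate successive powers at the divisors of 126:
57^1 ≡ 57
57^2 ≡ 74
57^3 ≡ 27
57^6 ≡ 94
57^7 ≡ 24
57^9 ≡ 125
57^14 ≡ 68
57^18 ≡ 4
57^21 ≡ 108
57^42 ≡ 107
57^63 ≡ 126
57^126 ≡ 1
Thus |⟨57⟩| = ord(57) = 126.
[(Z/127Z)^× : ⟨57⟩] = 126/126 = 1.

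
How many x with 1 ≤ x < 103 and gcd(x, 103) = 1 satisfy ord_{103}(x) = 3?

2

φ(103) = 103 − 1 = 102 = 2 · 3 · 17.
Since (Z/103Z)^× is cyclic of order 102, the number of elements of order d is φ(d) when d | 102 and 0 otherwise.
3 | 102, and φ(3) = 3 − 1 = 2.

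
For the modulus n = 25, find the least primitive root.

2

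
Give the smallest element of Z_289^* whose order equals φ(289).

3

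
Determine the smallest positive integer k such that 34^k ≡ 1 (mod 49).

Since 34 ∈ (Z/49Z)^×, its order divides φ(49) = φ(7^2) = 7·(7−1) = 42 = 2 · 3 · 7.
Divisors of 42: 1, 2, 3, 6, 7, 14, 21, 42.
Check 34^d mod 49 for each divisor in increasing order:
34^1 ≡ 34 (mod 49)
34^2 ≡ 29 (mod 49)
34^3 ≡ 6 (mod 49)
34^6 ≡ 36 (mod 49)
34^7 ≡ 48 (mod 49)
34^14 ≡ 1 (mod 49) ✓
Therefore the multiplicative order of 34 modulo 49 is 14.

14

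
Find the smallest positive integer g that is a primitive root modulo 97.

5

φ(97) = 97 − 1 = 96 = 2^5 · 3.
Test candidates g = 2, 3, … against the prime factors q ∈ {2, 3} of φ(97): g is a generator iff g^(96/q) ≢ 1 for every such q.
g = 2: 2^48 ≡ 1 — hits 1, so not a primitive root.
g = 3: 3^48 ≡ 1 — hits 1, so not a primitive root.
g = 4: 4^48 ≡ 1 — hits 1, so not a primitive root.
g = 5: 5^48 ≡ 96; 5^32 ≡ 35 — none is 1, so 5 is a primitive root.
The smallest primitive root modulo 97 is 5.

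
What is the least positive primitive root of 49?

3

φ(49) = φ(7^2) = 7·(7−1) = 42 = 2 · 3 · 7.
g is a primitive root iff g^(42/q) ≢ 1 (mod 49) for each prime q ∈ {2, 3, 7}.
g = 2: 2^21 ≡ 1 — hits 1, so not a primitive root.
g = 3: 3^21 ≡ 48; 3^14 ≡ 30; 3^6 ≡ 43 — none is 1, so 3 is a primitive root.
So 3 is the smallest generator of (Z/49Z)^×.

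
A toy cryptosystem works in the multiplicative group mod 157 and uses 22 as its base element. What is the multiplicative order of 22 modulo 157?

12

ord(22) | φ(157) = 157 − 1 = 156 = 2^2 · 3 · 13.
Divisors of 156: 1, 2, 3, 4, 6, 12, 13, 26, 39, 52, 78, 156.
Check 22^d mod 157 for each divisor in increasing order:
22^1 ≡ 22 (mod 157)
22^2 ≡ 13 (mod 157)
22^3 ≡ 129 (mod 157)
22^4 ≡ 12 (mod 157)
22^6 ≡ 156 (mod 157)
22^12 ≡ 1 (mod 157) ✓
Therefore the multiplicative order of 22 modulo 157 is 12.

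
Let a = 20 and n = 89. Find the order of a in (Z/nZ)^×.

By Lagrange's theorem, ord_89(20) divides φ(89) = 89 − 1 = 88 = 2^3 · 11.
Divisors of 88: 1, 2, 4, 8, 11, 22, 44, 88.
Check 20^d mod 89 for each divisor in increasing order:
20^1 ≡ 20 (mod 89)
20^2 ≡ 44 (mod 89)
20^4 ≡ 67 (mod 89)
20^8 ≡ 39 (mod 89)
20^11 ≡ 55 (mod 89)
20^22 ≡ 88 (mod 89)
20^44 ≡ 1 (mod 89) ✓
Therefore the multiplicative order of 20 modulo 89 is 44.

44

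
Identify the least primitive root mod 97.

5

φ(97) = 97 − 1 = 96 = 2^5 · 3.
g is a primitive root iff g^(96/q) ≢ 1 (mod 97) for each prime q ∈ {2, 3}.
g = 2: 2^48 ≡ 1 — hits 1, so not a primitive root.
g = 3: 3^48 ≡ 1 — hits 1, so not a primitive root.
g = 4: 4^48 ≡ 1 — hits 1, so not a primitive root.
g = 5: 5^48 ≡ 96; 5^32 ≡ 35 — none is 1, so 5 is a primitive root.
So 5 is the smallest generator of (Z/97Z)^×.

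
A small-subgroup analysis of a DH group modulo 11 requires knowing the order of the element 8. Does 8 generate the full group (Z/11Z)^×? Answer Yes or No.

φ(11) = 11 − 1 = 10 = 2 · 5.
An element g generates (Z/11Z)^× iff g^(10/q) ≢ 1 (mod 11) for each prime q ∈ {2, 5}.
8^5 ≡ 10 (mod 11)  [q = 2: ≢ 1 ✓]
8^2 ≡ 9 (mod 11)  [q = 5: ≢ 1 ✓]
None equal 1, so ord_11(8) = 10: 8 is a primitive root.

Yes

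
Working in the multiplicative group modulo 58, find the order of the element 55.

The order of 55 must divide φ(58) = φ(2)·φ(29) = 1·28 = 28 = 2^2 · 7.
Divisors of 28: 1, 2, 4, 7, 14, 28.
Check 55^d mod 58 for each divisor in increasing order:
55^1 ≡ 55 (mod 58)
55^2 ≡ 9 (mod 58)
55^4 ≡ 23 (mod 58)
55^7 ≡ 17 (mod 58)
55^14 ≡ 57 (mod 58)
55^28 ≡ 1 (mod 58) ✓
Hence ord(55) = 28.

28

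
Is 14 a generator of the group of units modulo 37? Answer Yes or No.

No

φ(37) = 37 − 1 = 36 = 2^2 · 3^2.
14 is a primitive root mod 37 iff 14^(φ(37)/q) ≢ 1 for every prime q | φ(37), i.e. q ∈ {2, 3}.
14^18 ≡ 36 (mod 37)  [q = 2: ≢ 1 ✓]
14^12 ≡ 1 (mod 37)  [q = 3: ≡ 1 ✗]
14^12 ≡ 1 shows ord(14) | 12, strictly less than φ(37); not a primitive root.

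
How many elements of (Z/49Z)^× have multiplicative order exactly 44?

0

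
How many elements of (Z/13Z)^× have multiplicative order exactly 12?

φ(13) = 13 − 1 = 12 = 2^2 · 3.
(Z/13Z)^× is cyclic (|G| = 12); a cyclic group of order m has exactly φ(d) elements of each order d | m, and none otherwise.
12 = 2^2 · 3 divides 12, and φ(12) = 4.

4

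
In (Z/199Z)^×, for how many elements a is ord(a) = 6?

φ(199) = 199 − 1 = 198 = 2 · 3^2 · 11.
In a cyclic group of order 198, there are φ(d) elements of order d for each divisor d of 198, and zero for non-divisors.
6 = 2 · 3 divides 198, and φ(6) = 2.

2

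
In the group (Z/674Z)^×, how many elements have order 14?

6

φ(674) = φ(2)·φ(337) = 1·336 = 336 = 2^4 · 3 · 7.
Since (Z/674Z)^× is cyclic of order 336, the number of elements of order d is φ(d) when d | 336 and 0 otherwise.
14 = 2 · 7 divides 336, and φ(14) = 6.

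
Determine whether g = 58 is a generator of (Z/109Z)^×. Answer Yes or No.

φ(109) = 109 − 1 = 108 = 2^2 · 3^3.
An element g generates (Z/109Z)^× iff g^(108/q) ≢ 1 (mod 109) for each prime q ∈ {2, 3}.
58^54 ≡ 108 (mod 109)  [q = 2: ≢ 1 ✓]
58^36 ≡ 63 (mod 109)  [q = 3: ≢ 1 ✓]
All checks pass, so 58 has order 108 and is a primitive root modulo 109.

Yes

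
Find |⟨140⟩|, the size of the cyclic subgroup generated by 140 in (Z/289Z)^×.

The order of 140 must divide φ(289) = φ(17^2) = 17·(17−1) = 272 = 2^4 · 17.
Divisors of 272: 1, 2, 4, 8, 16, 17, 34, 68, 136, 272.
Compute 140^d (mod 289) for the divisors d until we hit 1:
140^1 ≡ 140 (mod 289)
140^2 ≡ 237 (mod 289)
140^4 ≡ 103 (mod 289)
140^8 ≡ 205 (mod 289)
140^16 ≡ 120 (mod 289)
140^17 ≡ 38 (mod 289)
140^34 ≡ 288 (mod 289)
140^68 ≡ 1 (mod 289) ✓
Therefore the multiplicative order of 140 modulo 289 is 68.

68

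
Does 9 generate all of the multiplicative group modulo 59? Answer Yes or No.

No

φ(59) = 59 − 1 = 58 = 2 · 29.
An element g generates (Z/59Z)^× iff g^(58/q) ≢ 1 (mod 59) for each prime q ∈ {2, 29}.
9^29 ≡ 1 (mod 59)  [q = 2: ≡ 1 ✗]
9^2 ≡ 22 (mod 59)  [q = 29: ≢ 1 ✓]
Since 9^29 ≡ 1, the order of 9 divides 29 < 58, so 9 is not a primitive root.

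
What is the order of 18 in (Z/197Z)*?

ord(18) | φ(197) = 197 − 1 = 196 = 2^2 · 7^2.
Divisors of 196: 1, 2, 4, 7, 14, 28, 49, 98, 196.
Compute 18^d (mod 197) for the divisors d until we hit 1:
18^1 ≡ 18
18^2 ≡ 127
18^4 ≡ 172
18^7 ≡ 177
18^14 ≡ 6
18^28 ≡ 36
18^49 ≡ 14
18^98 ≡ 196
18^196 ≡ 1
Hence ord(18) = 196.

196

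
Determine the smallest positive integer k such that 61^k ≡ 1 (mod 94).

The order of 61 must divide φ(94) = φ(2)·φ(47) = 1·46 = 46 = 2 · 23.
Divisors of 46: 1, 2, 23, 46.
Compute 61^d (mod 94) for the divisors d until we hit 1:
61^1 ≡ 61 (mod 94)
61^2 ≡ 55 (mod 94)
61^23 ≡ 1 (mod 94) ✓
So ord_94(61) = 23.

23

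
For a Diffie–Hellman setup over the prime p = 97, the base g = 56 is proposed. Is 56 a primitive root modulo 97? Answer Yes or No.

φ(97) = 97 − 1 = 96 = 2^5 · 3.
Test 56^(96/q) mod 97 for each prime factor q of 96:
56^48 ≡ 96 (mod 97)  [q = 2: ≢ 1 ✓]
56^32 ≡ 35 (mod 97)  [q = 3: ≢ 1 ✓]
None equal 1, so ord_97(56) = 96: 56 is a primitive root.

Yes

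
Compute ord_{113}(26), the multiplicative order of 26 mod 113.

56

The order of 26 must divide φ(113) = 113 − 1 = 112 = 2^4 · 7.
Divisors of 112: 1, 2, 4, 7, 8, 14, 16, 28, 56, 112.
Check 26^d mod 113 for each divisor in increasing order:
26^1 ≡ 26 (mod 113)
26^2 ≡ 111 (mod 113)
26^4 ≡ 4 (mod 113)
26^7 ≡ 18 (mod 113)
26^8 ≡ 16 (mod 113)
26^14 ≡ 98 (mod 113)
26^16 ≡ 30 (mod 113)
26^28 ≡ 112 (mod 113)
26^56 ≡ 1 (mod 113) ✓
Therefore the multiplicative order of 26 modulo 113 is 56.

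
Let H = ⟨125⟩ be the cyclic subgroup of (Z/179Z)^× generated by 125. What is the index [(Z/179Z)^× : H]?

2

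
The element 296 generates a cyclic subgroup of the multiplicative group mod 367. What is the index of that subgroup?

By Lagrange's theorem, ord_367(296) divides φ(367) = 367 − 1 = 366 = 2 · 3 · 61.
Divisors of 366: 1, 2, 3, 6, 61, 122, 183, 366.
Check 296^d mod 367 for each divisor in increasing order:
296^1 ≡ 296 (mod 367)
296^2 ≡ 270 (mod 367)
296^3 ≡ 281 (mod 367)
296^6 ≡ 56 (mod 367)
296^61 ≡ 283 (mod 367)
296^122 ≡ 83 (mod 367)
296^183 ≡ 1 (mod 367) ✓
So ord_367(296) = 183, hence |⟨296⟩| = 183.
The index is φ(367) / ord(296) = 366 / 183 = 2.

2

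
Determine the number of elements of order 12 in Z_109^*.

4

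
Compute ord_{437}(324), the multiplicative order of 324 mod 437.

The order of 324 must divide φ(437) = φ(19·23) = (19−1)·(23−1) = 18·22 = 396 = 2^2 · 3^2 · 11.
Divisors of 396: 1, 2, 3, 4, 6, 9, 11, 12, 18, 22, 33, 36, 44, 66, 99, 132, 198, 396.
Check 324^d mod 437 for each divisor in increasing order:
324^1 ≡ 324
324^2 ≡ 96
324^3 ≡ 77
324^4 ≡ 39
324^6 ≡ 248
324^9 ≡ 305
324^11 ≡ 1
Hence ord(324) = 11.

11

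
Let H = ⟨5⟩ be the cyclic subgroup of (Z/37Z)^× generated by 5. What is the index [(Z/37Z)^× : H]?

ord(5) | φ(37) = 37 − 1 = 36 = 2^2 · 3^2.
Divisors of 36: 1, 2, 3, 4, 6, 9, 12, 18, 36.
Test each divisor d:
5^1 ≡ 5 (mod 37)
5^2 ≡ 25 (mod 37)
5^3 ≡ 14 (mod 37)
5^4 ≡ 33 (mod 37)
5^6 ≡ 11 (mod 37)
5^9 ≡ 6 (mod 37)
5^12 ≡ 10 (mod 37)
5^18 ≡ 36 (mod 37)
5^36 ≡ 1 (mod 37) ✓
So ord_37(5) = 36, hence |⟨5⟩| = 36.
[(Z/37Z)^× : ⟨5⟩] = 36/36 = 1.

1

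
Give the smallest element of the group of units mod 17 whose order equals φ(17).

φ(17) = 17 − 1 = 16 = 2^4.
Test candidates g = 2, 3, … against the prime factors q ∈ {2} of φ(17): g is a generator iff g^(16/q) ≢ 1 for every such q.
g = 2: 2^8 ≡ 1 — hits 1, so not a primitive root.
g = 3: 3^8 ≡ 16 — none is 1, so 3 is a primitive root.
The smallest primitive root modulo 17 is 3.

3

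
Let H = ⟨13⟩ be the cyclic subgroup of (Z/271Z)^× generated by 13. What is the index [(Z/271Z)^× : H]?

By Lagrange's theorem, ord_271(13) divides φ(271) = 271 − 1 = 270 = 2 · 3^3 · 5.
Divisors of 270: 1, 2, 3, 5, 6, 9, 10, 15, 18, 27, 30, 45, 54, 90, 135, 270.
Check 13^d mod 271 for each divisor in increasing order:
13^1 ≡ 13
13^2 ≡ 169
13^3 ≡ 29
13^5 ≡ 23
13^6 ≡ 28
13^9 ≡ 270
13^10 ≡ 258
13^15 ≡ 243
13^18 ≡ 1
So ord_271(13) = 18, hence |⟨13⟩| = 18.
Index = |(Z/271Z)^×| / |⟨13⟩| = 270 / 18 = 15.

15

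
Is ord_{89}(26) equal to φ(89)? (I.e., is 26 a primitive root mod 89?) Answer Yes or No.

φ(89) = 89 − 1 = 88 = 2^3 · 11.
26 is a primitive root mod 89 iff 26^(φ(89)/q) ≢ 1 for every prime q | φ(89), i.e. q ∈ {2, 11}.
26^44 ≡ 88 (mod 89)  [q = 2: ≢ 1 ✓]
26^8 ≡ 8 (mod 89)  [q = 11: ≢ 1 ✓]
All checks pass, so 26 has order 88 and is a primitive root modulo 89.

Yes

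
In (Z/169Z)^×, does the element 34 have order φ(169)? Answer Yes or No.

φ(169) = φ(13^2) = 13·(13−1) = 156 = 2^2 · 3 · 13.
It suffices to check that the order of 34 is not a proper divisor of 156: compute 34^(156/q) for q ∈ {2, 3, 13}.
34^78 ≡ 168 (mod 169)  [q = 2: ≢ 1 ✓]
34^52 ≡ 1 (mod 169)  [q = 3: ≡ 1 ✗]
34^12 ≡ 157 (mod 169)  [q = 13: ≢ 1 ✓]
The check at q = 3 fails, so 34 generates a proper subgroup.

No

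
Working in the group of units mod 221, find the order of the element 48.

ord(48) | φ(221) = φ(13·17) = (13−1)·(17−1) = 12·16 = 192 = 2^6 · 3.
Divisors of 192: 1, 2, 3, 4, 6, 8, 12, 16, 24, 32, 48, 64, 96, 192.
Evaluate successive powers at the divisors of 192:
48^1 ≡ 48 (mod 221)
48^2 ≡ 94 (mod 221)
48^3 ≡ 92 (mod 221)
48^4 ≡ 217 (mod 221)
48^6 ≡ 66 (mod 221)
48^8 ≡ 16 (mod 221)
48^12 ≡ 157 (mod 221)
48^16 ≡ 35 (mod 221)
48^24 ≡ 118 (mod 221)
48^32 ≡ 120 (mod 221)
48^48 ≡ 1 (mod 221) ✓
Hence ord(48) = 48.

48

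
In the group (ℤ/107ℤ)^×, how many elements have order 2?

φ(107) = 107 − 1 = 106 = 2 · 53.
(Z/107Z)^× is cyclic (|G| = 106); a cyclic group of order m has exactly φ(d) elements of each order d | m, and none otherwise.
2 | 106, and φ(2) = 2 − 1 = 1.

1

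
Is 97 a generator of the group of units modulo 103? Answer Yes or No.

No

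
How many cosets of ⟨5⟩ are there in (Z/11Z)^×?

2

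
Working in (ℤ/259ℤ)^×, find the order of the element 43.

ord(43) | φ(259) = φ(7·37) = (7−1)·(37−1) = 6·36 = 216 = 2^3 · 3^3.
Divisors of 216: 1, 2, 3, 4, 6, 8, 9, 12, 18, 24, 27, 36, 54, 72, 108, 216.
Compute 43^d (mod 259) for the divisors d until we hit 1:
43^1 ≡ 43
43^2 ≡ 36
43^3 ≡ 253
43^4 ≡ 1
Hence ord(43) = 4.

4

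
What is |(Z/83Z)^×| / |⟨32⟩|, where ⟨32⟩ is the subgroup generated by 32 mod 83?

1

The order of 32 must divide φ(83) = 83 − 1 = 82 = 2 · 41.
Divisors of 82: 1, 2, 41, 82.
Test each divisor d:
32^1 ≡ 32 (mod 83)
32^2 ≡ 28 (mod 83)
32^41 ≡ 82 (mod 83)
32^82 ≡ 1 (mod 83) ✓
So ord_83(32) = 82, hence |⟨32⟩| = 82.
Index = |(Z/83Z)^×| / |⟨32⟩| = 82 / 82 = 1.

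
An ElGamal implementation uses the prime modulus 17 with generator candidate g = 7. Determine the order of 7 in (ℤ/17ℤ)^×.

16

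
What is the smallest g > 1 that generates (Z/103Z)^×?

φ(103) = 103 − 1 = 102 = 2 · 3 · 17.
Test candidates g = 2, 3, … against the prime factors q ∈ {2, 3, 17} of φ(103): g is a generator iff g^(102/q) ≢ 1 for every such q.
g = 2: 2^51 ≡ 1 — hits 1, so not a primitive root.
g = 3: 3^51 ≡ 102; 3^34 ≡ 1 — hits 1, so not a primitive root.
g = 4: 4^51 ≡ 1 — hits 1, so not a primitive root.
g = 5: 5^51 ≡ 102; 5^34 ≡ 56; 5^6 ≡ 72 — none is 1, so 5 is a primitive root.
Hence the least primitive root of 103 is 5.

5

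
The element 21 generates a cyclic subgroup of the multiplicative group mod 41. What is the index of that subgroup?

Since 21 ∈ (Z/41Z)^×, its order divides φ(41) = 41 − 1 = 40 = 2^3 · 5.
Divisors of 40: 1, 2, 4, 5, 8, 10, 20, 40.
Test each divisor d:
21^1 ≡ 21
21^2 ≡ 31
21^4 ≡ 18
21^5 ≡ 9
21^8 ≡ 37
21^10 ≡ 40
21^20 ≡ 1
The order of 21 is 20, so the subgroup it generates has 20 elements.
[(Z/41Z)^× : ⟨21⟩] = 40/20 = 2.

2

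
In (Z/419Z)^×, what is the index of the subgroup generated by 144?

ord(144) | φ(419) = 419 − 1 = 418 = 2 · 11 · 19.
Divisors of 418: 1, 2, 11, 19, 22, 38, 209, 418.
Check 144^d mod 419 for each divisor in increasing order:
144^1 ≡ 144 (mod 419)
144^2 ≡ 205 (mod 419)
144^11 ≡ 135 (mod 419)
144^19 ≡ 129 (mod 419)
144^22 ≡ 208 (mod 419)
144^38 ≡ 300 (mod 419)
144^209 ≡ 1 (mod 419) ✓
The order of 144 is 209, so the subgroup it generates has 209 elements.
Index = |(Z/419Z)^×| / |⟨144⟩| = 418 / 209 = 2.

2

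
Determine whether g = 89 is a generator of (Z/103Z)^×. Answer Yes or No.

No

φ(103) = 103 − 1 = 102 = 2 · 3 · 17.
Test 89^(102/q) mod 103 for each prime factor q of 102:
89^51 ≡ 102 (mod 103)  [q = 2: ≢ 1 ✓]
89^34 ≡ 1 (mod 103)  [q = 3: ≡ 1 ✗]
89^6 ≡ 30 (mod 103)  [q = 17: ≢ 1 ✓]
Since 89^34 ≡ 1, the order of 89 divides 34 < 102, so 89 is not a primitive root.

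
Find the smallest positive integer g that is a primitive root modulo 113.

3

φ(113) = 113 − 1 = 112 = 2^4 · 7.
g is a primitive root iff g^(112/q) ≢ 1 (mod 113) for each prime q ∈ {2, 7}.
g = 2: 2^56 ≡ 1 — hits 1, so not a primitive root.
g = 3: 3^56 ≡ 112; 3^16 ≡ 49 — none is 1, so 3 is a primitive root.
So 3 is the smallest generator of (Z/113Z)^×.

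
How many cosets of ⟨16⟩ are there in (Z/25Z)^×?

4

Since 16 ∈ (Z/25Z)^×, its order divides φ(25) = φ(5^2) = 5·(5−1) = 20 = 2^2 · 5.
Divisors of 20: 1, 2, 4, 5, 10, 20.
Check 16^d mod 25 for each divisor in increasing order:
16^1 ≡ 16 (mod 25)
16^2 ≡ 6 (mod 25)
16^4 ≡ 11 (mod 25)
16^5 ≡ 1 (mod 25) ✓
The order of 16 is 5, so the subgroup it generates has 5 elements.
The index is φ(25) / ord(16) = 20 / 5 = 4.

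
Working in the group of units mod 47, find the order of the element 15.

46

By Lagrange's theorem, ord_47(15) divides φ(47) = 47 − 1 = 46 = 2 · 23.
Divisors of 46: 1, 2, 23, 46.
Check 15^d mod 47 for each divisor in increasing order:
15^1 ≡ 15 (mod 47)
15^2 ≡ 37 (mod 47)
15^23 ≡ 46 (mod 47)
15^46 ≡ 1 (mod 47) ✓
Hence ord(15) = 46.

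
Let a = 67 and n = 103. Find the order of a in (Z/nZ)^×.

Since 67 ∈ (Z/103Z)^×, its order divides φ(103) = 103 − 1 = 102 = 2 · 3 · 17.
Divisors of 102: 1, 2, 3, 6, 17, 34, 51, 102.
Evaluate successive powers at the divisors of 102:
67^1 ≡ 67 (mod 103)
67^2 ≡ 60 (mod 103)
67^3 ≡ 3 (mod 103)
67^6 ≡ 9 (mod 103)
67^17 ≡ 57 (mod 103)
67^34 ≡ 56 (mod 103)
67^51 ≡ 102 (mod 103)
67^102 ≡ 1 (mod 103) ✓
The smallest such exponent is 102, so the order of 67 is 102.

102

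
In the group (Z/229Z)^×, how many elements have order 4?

2

φ(229) = 229 − 1 = 228 = 2^2 · 3 · 19.
In a cyclic group of order 228, there are φ(d) elements of order d for each divisor d of 228, and zero for non-divisors.
4 = 2^2 divides 228, and φ(4) = 2.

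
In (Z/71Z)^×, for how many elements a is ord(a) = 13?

0

φ(71) = 71 − 1 = 70 = 2 · 5 · 7.
In a cyclic group of order 70, there are φ(d) elements of order d for each divisor d of 70, and zero for non-divisors.
Since 13 ∤ 70, the count is 0.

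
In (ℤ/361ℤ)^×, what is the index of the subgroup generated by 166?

1

Since 166 ∈ (Z/361Z)^×, its order divides φ(361) = φ(19^2) = 19·(19−1) = 342 = 2 · 3^2 · 19.
Divisors of 342: 1, 2, 3, 6, 9, 18, 19, 38, 57, 114, 171, 342.
Check 166^d mod 361 for each divisor in increasing order:
166^1 ≡ 166
166^2 ≡ 120
166^3 ≡ 65
166^6 ≡ 254
166^9 ≡ 265
166^18 ≡ 191
166^19 ≡ 299
166^38 ≡ 234
166^57 ≡ 293
166^114 ≡ 292
166^171 ≡ 360
166^342 ≡ 1
The order of 166 is 342, so the subgroup it generates has 342 elements.
[(Z/361Z)^× : ⟨166⟩] = 342/342 = 1.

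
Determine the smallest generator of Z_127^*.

3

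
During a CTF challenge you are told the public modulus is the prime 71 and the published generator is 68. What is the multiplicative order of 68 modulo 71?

70

ord(68) | φ(71) = 71 − 1 = 70 = 2 · 5 · 7.
Divisors of 70: 1, 2, 5, 7, 10, 14, 35, 70.
Test each divisor d:
68^1 ≡ 68
68^2 ≡ 9
68^5 ≡ 41
68^7 ≡ 14
68^10 ≡ 48
68^14 ≡ 54
68^35 ≡ 70
68^70 ≡ 1
Hence ord(68) = 70.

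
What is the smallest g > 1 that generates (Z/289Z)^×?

φ(289) = φ(17^2) = 17·(17−1) = 272 = 2^4 · 17.
g is a primitive root iff g^(272/q) ≢ 1 (mod 289) for each prime q ∈ {2, 17}.
g = 2: 2^136 ≡ 1 — hits 1, so not a primitive root.
g = 3: 3^136 ≡ 288; 3^16 ≡ 171 — none is 1, so 3 is a primitive root.
The smallest primitive root modulo 289 is 3.

3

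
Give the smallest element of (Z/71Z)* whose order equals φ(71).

7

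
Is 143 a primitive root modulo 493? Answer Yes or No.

493 = 17 · 29 is a product of two distinct odd primes, so (Z/493Z)^× ≅ (Z/17Z)^× × (Z/29Z)^× is not cyclic.
No primitive root modulo 493 exists; in particular 143 is not one.

No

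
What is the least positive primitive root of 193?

5

φ(193) = 193 − 1 = 192 = 2^6 · 3.
Test candidates g = 2, 3, … against the prime factors q ∈ {2, 3} of φ(193): g is a generator iff g^(192/q) ≢ 1 for every such q.
g = 2: 2^96 ≡ 1 — hits 1, so not a primitive root.
g = 3: 3^96 ≡ 1 — hits 1, so not a primitive root.
g = 4: 4^96 ≡ 1 — hits 1, so not a primitive root.
g = 5: 5^96 ≡ 192; 5^64 ≡ 84 — none is 1, so 5 is a primitive root.
The smallest primitive root modulo 193 is 5.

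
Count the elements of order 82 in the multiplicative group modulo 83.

φ(83) = 83 − 1 = 82 = 2 · 41.
In a cyclic group of order 82, there are φ(d) elements of order d for each divisor d of 82, and zero for non-divisors.
82 = 2 · 41 divides 82, and φ(82) = 40.

40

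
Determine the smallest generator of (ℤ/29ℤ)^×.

2

φ(29) = 29 − 1 = 28 = 2^2 · 7.
Test candidates g = 2, 3, … against the prime factors q ∈ {2, 7} of φ(29): g is a generator iff g^(28/q) ≢ 1 for every such q.
g = 2: 2^14 ≡ 28; 2^4 ≡ 16 — none is 1, so 2 is a primitive root.
The smallest primitive root modulo 29 is 2.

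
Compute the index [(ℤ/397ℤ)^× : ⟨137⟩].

By Lagrange's theorem, ord_397(137) divides φ(397) = 397 − 1 = 396 = 2^2 · 3^2 · 11.
Divisors of 396: 1, 2, 3, 4, 6, 9, 11, 12, 18, 22, 33, 36, 44, 66, 99, 132, 198, 396.
Compute 137^d (mod 397) for the divisors d until we hit 1:
137^1 ≡ 137 (mod 397)
137^2 ≡ 110 (mod 397)
137^3 ≡ 381 (mod 397)
137^4 ≡ 190 (mod 397)
137^6 ≡ 256 (mod 397)
137^9 ≡ 271 (mod 397)
137^11 ≡ 35 (mod 397)
137^12 ≡ 31 (mod 397)
137^18 ≡ 393 (mod 397)
137^22 ≡ 34 (mod 397)
137^33 ≡ 396 (mod 397)
137^36 ≡ 16 (mod 397)
137^44 ≡ 362 (mod 397)
137^66 ≡ 1 (mod 397) ✓
So ord_397(137) = 66, hence |⟨137⟩| = 66.
[(Z/397Z)^× : ⟨137⟩] = 396/66 = 6.

6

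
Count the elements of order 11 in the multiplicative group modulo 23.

10

φ(23) = 23 − 1 = 22 = 2 · 11.
Since (Z/23Z)^× is cyclic of order 22, the number of elements of order d is φ(d) when d | 22 and 0 otherwise.
11 | 22, and φ(11) = 11 − 1 = 10.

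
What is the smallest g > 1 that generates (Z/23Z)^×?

5

φ(23) = 23 − 1 = 22 = 2 · 11.
g is a primitive root iff g^(22/q) ≢ 1 (mod 23) for each prime q ∈ {2, 11}.
g = 2: 2^11 ≡ 1 — hits 1, so not a primitive root.
g = 3: 3^11 ≡ 1 — hits 1, so not a primitive root.
g = 4: 4^11 ≡ 1 — hits 1, so not a primitive root.
g = 5: 5^11 ≡ 22; 5^2 ≡ 2 — none is 1, so 5 is a primitive root.
Hence the least primitive root of 23 is 5.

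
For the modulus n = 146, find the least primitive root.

5

φ(146) = φ(2)·φ(73) = 1·72 = 72 = 2^3 · 3^2.
Test candidates g = 2, 3, … against the prime factors q ∈ {2, 3} of φ(146): g is a generator iff g^(72/q) ≢ 1 for every such q.
g = 2: gcd(2, 146) = 2 > 1, not a unit — skip.
g = 3: 3^36 ≡ 1 — hits 1, so not a primitive root.
g = 4: gcd(4, 146) = 2 > 1, not a unit — skip.
g = 5: 5^36 ≡ 145; 5^24 ≡ 81 — none is 1, so 5 is a primitive root.
So 5 is the smallest generator of (Z/146Z)^×.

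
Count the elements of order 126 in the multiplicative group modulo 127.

36

φ(127) = 127 − 1 = 126 = 2 · 3^2 · 7.
Since (Z/127Z)^× is cyclic of order 126, the number of elements of order d is φ(d) when d | 126 and 0 otherwise.
126 = 2 · 3^2 · 7 divides 126, and φ(126) = 36.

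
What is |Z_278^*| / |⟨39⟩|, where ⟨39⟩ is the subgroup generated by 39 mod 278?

3

Since 39 ∈ (Z/278Z)^×, its order divides φ(278) = φ(2)·φ(139) = 1·138 = 138 = 2 · 3 · 23.
Divisors of 138: 1, 2, 3, 6, 23, 46, 69, 138.
Evaluate successive powers at the divisors of 138:
39^1 ≡ 39
39^2 ≡ 131
39^3 ≡ 105
39^6 ≡ 183
39^23 ≡ 277
39^46 ≡ 1
So ord_278(39) = 46, hence |⟨39⟩| = 46.
Index = |(Z/278Z)^×| / |⟨39⟩| = 138 / 46 = 3.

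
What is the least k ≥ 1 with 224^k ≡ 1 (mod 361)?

The order of 224 must divide φ(361) = φ(19^2) = 19·(19−1) = 342 = 2 · 3^2 · 19.
Divisors of 342: 1, 2, 3, 6, 9, 18, 19, 38, 57, 114, 171, 342.
Evaluate successive powers at the divisors of 342:
224^1 ≡ 224 (mod 361)
224^2 ≡ 358 (mod 361)
224^3 ≡ 50 (mod 361)
224^6 ≡ 334 (mod 361)
224^9 ≡ 94 (mod 361)
224^18 ≡ 172 (mod 361)
224^19 ≡ 262 (mod 361)
224^38 ≡ 54 (mod 361)
224^57 ≡ 69 (mod 361)
224^114 ≡ 68 (mod 361)
224^171 ≡ 360 (mod 361)
224^342 ≡ 1 (mod 361) ✓
Therefore the multiplicative order of 224 modulo 361 is 342.

342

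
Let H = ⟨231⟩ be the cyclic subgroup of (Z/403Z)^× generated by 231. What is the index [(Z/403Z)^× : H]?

12

By Lagrange's theorem, ord_403(231) divides φ(403) = φ(13·31) = (13−1)·(31−1) = 12·30 = 360 = 2^3 · 3^2 · 5.
Divisors of 360: 1, 2, 3, 4, 5, 6, 8, 9, 10, 12, 15, 18, 20, 24, 30, 36, 40, 45, 60, 72, 90, 120, 180, 360.
Compute 231^d (mod 403) for the divisors d until we hit 1:
231^1 ≡ 231 (mod 403)
231^2 ≡ 165 (mod 403)
231^3 ≡ 233 (mod 403)
231^4 ≡ 224 (mod 403)
231^5 ≡ 160 (mod 403)
231^6 ≡ 287 (mod 403)
231^8 ≡ 204 (mod 403)
231^9 ≡ 376 (mod 403)
231^10 ≡ 211 (mod 403)
231^12 ≡ 157 (mod 403)
231^15 ≡ 311 (mod 403)
231^18 ≡ 326 (mod 403)
231^20 ≡ 191 (mod 403)
231^24 ≡ 66 (mod 403)
231^30 ≡ 1 (mod 403) ✓
Thus |⟨231⟩| = ord(231) = 30.
[(Z/403Z)^× : ⟨231⟩] = 360/30 = 12.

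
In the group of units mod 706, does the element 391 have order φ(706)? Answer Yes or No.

φ(706) = φ(2)·φ(353) = 1·352 = 352 = 2^5 · 11.
It suffices to check that the order of 391 is not a proper divisor of 352: compute 391^(352/q) for q ∈ {2, 11}.
391^176 ≡ 1 (mod 706)  [q = 2: ≡ 1 ✗]
391^32 ≡ 131 (mod 706)  [q = 11: ≢ 1 ✓]
Since 391^176 ≡ 1, the order of 391 divides 176 < 352, so 391 is not a primitive root.

No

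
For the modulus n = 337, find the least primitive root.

φ(337) = 337 − 1 = 336 = 2^4 · 3 · 7.
g is a primitive root iff g^(336/q) ≢ 1 (mod 337) for each prime q ∈ {2, 3, 7}.
g = 2: 2^168 ≡ 1 — hits 1, so not a primitive root.
g = 3: 3^168 ≡ 1 — hits 1, so not a primitive root.
g = 4: 4^168 ≡ 1 — hits 1, so not a primitive root.
g = 5: 5^168 ≡ 336; 5^112 ≡ 1 — hits 1, so not a primitive root.
g = 6: 6^168 ≡ 1 — hits 1, so not a primitive root.
g = 7: 7^168 ≡ 1 — hits 1, so not a primitive root.
g = 8: 8^168 ≡ 1 — hits 1, so not a primitive root.
g = 9: 9^168 ≡ 1 — hits 1, so not a primitive root.
g = 10: 10^168 ≡ 336; 10^112 ≡ 128; 10^48 ≡ 175 — none is 1, so 10 is a primitive root.
So 10 is the smallest generator of (Z/337Z)^×.

10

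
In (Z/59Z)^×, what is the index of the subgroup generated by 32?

The order of 32 must divide φ(59) = 59 − 1 = 58 = 2 · 29.
Divisors of 58: 1, 2, 29, 58.
Compute 32^d (mod 59) for the divisors d until we hit 1:
32^1 ≡ 32 (mod 59)
32^2 ≡ 21 (mod 59)
32^29 ≡ 58 (mod 59)
32^58 ≡ 1 (mod 59) ✓
So ord_59(32) = 58, hence |⟨32⟩| = 58.
Index = |(Z/59Z)^×| / |⟨32⟩| = 58 / 58 = 1.

1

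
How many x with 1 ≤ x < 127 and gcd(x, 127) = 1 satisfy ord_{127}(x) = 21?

12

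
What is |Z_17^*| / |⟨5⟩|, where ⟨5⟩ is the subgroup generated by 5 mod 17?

1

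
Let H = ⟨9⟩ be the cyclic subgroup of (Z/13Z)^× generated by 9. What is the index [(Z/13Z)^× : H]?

4

Since 9 ∈ (Z/13Z)^×, its order divides φ(13) = 13 − 1 = 12 = 2^2 · 3.
Divisors of 12: 1, 2, 3, 4, 6, 12.
Check 9^d mod 13 for each divisor in increasing order:
9^1 ≡ 9
9^2 ≡ 3
9^3 ≡ 1
Thus |⟨9⟩| = ord(9) = 3.
[(Z/13Z)^× : ⟨9⟩] = 12/3 = 4.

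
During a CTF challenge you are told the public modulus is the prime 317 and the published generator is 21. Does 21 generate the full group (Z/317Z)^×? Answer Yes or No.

Yes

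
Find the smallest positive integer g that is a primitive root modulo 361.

2

φ(361) = φ(19^2) = 19·(19−1) = 342 = 2 · 3^2 · 19.
Test candidates g = 2, 3, … against the prime factors q ∈ {2, 3, 19} of φ(361): g is a generator iff g^(342/q) ≢ 1 for every such q.
g = 2: 2^171 ≡ 360; 2^114 ≡ 292; 2^18 ≡ 58 — none is 1, so 2 is a primitive root.
Hence the least primitive root of 361 is 2.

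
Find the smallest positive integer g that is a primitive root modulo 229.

φ(229) = 229 − 1 = 228 = 2^2 · 3 · 19.
Test candidates g = 2, 3, … against the prime factors q ∈ {2, 3, 19} of φ(229): g is a generator iff g^(228/q) ≢ 1 for every such q.
g = 2: 2^114 ≡ 228; 2^76 ≡ 1 — hits 1, so not a primitive root.
g = 3: 3^114 ≡ 1 — hits 1, so not a primitive root.
g = 4: 4^114 ≡ 1 — hits 1, so not a primitive root.
g = 5: 5^114 ≡ 1 — hits 1, so not a primitive root.
g = 6: 6^114 ≡ 228; 6^76 ≡ 134; 6^12 ≡ 165 — none is 1, so 6 is a primitive root.
So 6 is the smallest generator of (Z/229Z)^×.

6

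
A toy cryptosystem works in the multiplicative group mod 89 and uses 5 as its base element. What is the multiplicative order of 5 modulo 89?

ord(5) | φ(89) = 89 − 1 = 88 = 2^3 · 11.
Divisors of 88: 1, 2, 4, 8, 11, 22, 44, 88.
Evaluate successive powers at the divisors of 88:
5^1 ≡ 5 (mod 89)
5^2 ≡ 25 (mod 89)
5^4 ≡ 2 (mod 89)
5^8 ≡ 4 (mod 89)
5^11 ≡ 55 (mod 89)
5^22 ≡ 88 (mod 89)
5^44 ≡ 1 (mod 89) ✓
Therefore the multiplicative order of 5 modulo 89 is 44.

44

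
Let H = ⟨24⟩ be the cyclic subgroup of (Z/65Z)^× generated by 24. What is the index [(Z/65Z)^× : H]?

ord(24) | φ(65) = φ(5·13) = (5−1)·(13−1) = 4·12 = 48 = 2^4 · 3.
Divisors of 48: 1, 2, 3, 4, 6, 8, 12, 16, 24, 48.
Check 24^d mod 65 for each divisor in increasing order:
24^1 ≡ 24 (mod 65)
24^2 ≡ 56 (mod 65)
24^3 ≡ 44 (mod 65)
24^4 ≡ 16 (mod 65)
24^6 ≡ 51 (mod 65)
24^8 ≡ 61 (mod 65)
24^12 ≡ 1 (mod 65) ✓
Thus |⟨24⟩| = ord(24) = 12.
Index = |(Z/65Z)^×| / |⟨24⟩| = 48 / 12 = 4.

4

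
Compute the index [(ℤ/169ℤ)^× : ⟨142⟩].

6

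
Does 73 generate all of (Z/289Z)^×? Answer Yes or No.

φ(289) = φ(17^2) = 17·(17−1) = 272 = 2^4 · 17.
Test 73^(272/q) mod 289 for each prime factor q of 272:
73^136 ≡ 288 (mod 289)  [q = 2: ≢ 1 ✓]
73^16 ≡ 18 (mod 289)  [q = 17: ≢ 1 ✓]
None equal 1, so ord_289(73) = 272: 73 is a primitive root.

Yes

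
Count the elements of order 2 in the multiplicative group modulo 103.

1

φ(103) = 103 − 1 = 102 = 2 · 3 · 17.
Since (Z/103Z)^× is cyclic of order 102, the number of elements of order d is φ(d) when d | 102 and 0 otherwise.
2 | 102, and φ(2) = 2 − 1 = 1.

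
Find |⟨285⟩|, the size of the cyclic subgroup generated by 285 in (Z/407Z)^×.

6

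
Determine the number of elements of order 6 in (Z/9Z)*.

2

φ(9) = φ(3^2) = 3·(3−1) = 6 = 2 · 3.
(Z/9Z)^× is cyclic (|G| = 6); a cyclic group of order m has exactly φ(d) elements of each order d | m, and none otherwise.
6 = 2 · 3 divides 6, and φ(6) = 2.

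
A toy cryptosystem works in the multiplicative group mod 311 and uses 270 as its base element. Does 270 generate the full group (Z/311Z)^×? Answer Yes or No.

No

φ(311) = 311 − 1 = 310 = 2 · 5 · 31.
270 is a primitive root mod 311 iff 270^(φ(311)/q) ≢ 1 for every prime q | φ(311), i.e. q ∈ {2, 5, 31}.
270^155 ≡ 1 (mod 311)  [q = 2: ≡ 1 ✗]
270^62 ≡ 1 (mod 311)  [q = 5: ≡ 1 ✗]
270^10 ≡ 49 (mod 311)  [q = 31: ≢ 1 ✓]
270^155 ≡ 1 shows ord(270) | 155, strictly less than φ(311); not a primitive root.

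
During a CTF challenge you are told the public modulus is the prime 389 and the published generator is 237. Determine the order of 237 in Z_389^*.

The order of 237 must divide φ(389) = 389 − 1 = 388 = 2^2 · 97.
Divisors of 388: 1, 2, 4, 97, 194, 388.
Evaluate successive powers at the divisors of 388:
237^1 ≡ 237
237^2 ≡ 153
237^4 ≡ 69
237^97 ≡ 274
237^194 ≡ 388
237^388 ≡ 1
So ord_389(237) = 388.

388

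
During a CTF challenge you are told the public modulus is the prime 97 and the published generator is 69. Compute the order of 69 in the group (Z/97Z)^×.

Since 69 ∈ (Z/97Z)^×, its order divides φ(97) = 97 − 1 = 96 = 2^5 · 3.
Divisors of 96: 1, 2, 3, 4, 6, 8, 12, 16, 24, 32, 48, 96.
Evaluate successive powers at the divisors of 96:
69^1 ≡ 69 (mod 97)
69^2 ≡ 8 (mod 97)
69^3 ≡ 67 (mod 97)
69^4 ≡ 64 (mod 97)
69^6 ≡ 27 (mod 97)
69^8 ≡ 22 (mod 97)
69^12 ≡ 50 (mod 97)
69^16 ≡ 96 (mod 97)
69^24 ≡ 75 (mod 97)
69^32 ≡ 1 (mod 97) ✓
So ord_97(69) = 32.

32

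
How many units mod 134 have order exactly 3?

2

φ(134) = φ(2)·φ(67) = 1·66 = 66 = 2 · 3 · 11.
(Z/134Z)^× is cyclic (|G| = 66); a cyclic group of order m has exactly φ(d) elements of each order d | m, and none otherwise.
3 | 66, and φ(3) = 3 − 1 = 2.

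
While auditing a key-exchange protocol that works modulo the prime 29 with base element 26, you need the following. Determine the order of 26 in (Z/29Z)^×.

ord(26) | φ(29) = 29 − 1 = 28 = 2^2 · 7.
Divisors of 28: 1, 2, 4, 7, 14, 28.
Compute 26^d (mod 29) for the divisors d until we hit 1:
26^1 ≡ 26 (mod 29)
26^2 ≡ 9 (mod 29)
26^4 ≡ 23 (mod 29)
26^7 ≡ 17 (mod 29)
26^14 ≡ 28 (mod 29)
26^28 ≡ 1 (mod 29) ✓
So ord_29(26) = 28.

28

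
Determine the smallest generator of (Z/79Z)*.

φ(79) = 79 − 1 = 78 = 2 · 3 · 13.
Test candidates g = 2, 3, … against the prime factors q ∈ {2, 3, 13} of φ(79): g is a generator iff g^(78/q) ≢ 1 for every such q.
g = 2: 2^39 ≡ 1 — hits 1, so not a primitive root.
g = 3: 3^39 ≡ 78; 3^26 ≡ 23; 3^6 ≡ 18 — none is 1, so 3 is a primitive root.
Hence the least primitive root of 79 is 3.

3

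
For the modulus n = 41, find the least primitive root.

φ(41) = 41 − 1 = 40 = 2^3 · 5.
Test candidates g = 2, 3, … against the prime factors q ∈ {2, 5} of φ(41): g is a generator iff g^(40/q) ≢ 1 for every such q.
g = 2: 2^20 ≡ 1 — hits 1, so not a primitive root.
g = 3: 3^20 ≡ 40; 3^8 ≡ 1 — hits 1, so not a primitive root.
g = 4: 4^20 ≡ 1 — hits 1, so not a primitive root.
g = 5: 5^20 ≡ 1 — hits 1, so not a primitive root.
g = 6: 6^20 ≡ 40; 6^8 ≡ 10 — none is 1, so 6 is a primitive root.
The smallest primitive root modulo 41 is 6.

6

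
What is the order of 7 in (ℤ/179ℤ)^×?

178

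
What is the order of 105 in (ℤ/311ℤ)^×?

ord(105) | φ(311) = 311 − 1 = 310 = 2 · 5 · 31.
Divisors of 310: 1, 2, 5, 10, 31, 62, 155, 310.
Test each divisor d:
105^1 ≡ 105 (mod 311)
105^2 ≡ 140 (mod 311)
105^5 ≡ 113 (mod 311)
105^10 ≡ 18 (mod 311)
105^31 ≡ 1 (mod 311) ✓
Therefore the multiplicative order of 105 modulo 311 is 31.

31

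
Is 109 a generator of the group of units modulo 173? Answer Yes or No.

No

φ(173) = 173 − 1 = 172 = 2^2 · 43.
It suffices to check that the order of 109 is not a proper divisor of 172: compute 109^(172/q) for q ∈ {2, 43}.
109^86 ≡ 1 (mod 173)  [q = 2: ≡ 1 ✗]
109^4 ≡ 22 (mod 173)  [q = 43: ≢ 1 ✓]
The check at q = 2 fails, so 109 generates a proper subgroup.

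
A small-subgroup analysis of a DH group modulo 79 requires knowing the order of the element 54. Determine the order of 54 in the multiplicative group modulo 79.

78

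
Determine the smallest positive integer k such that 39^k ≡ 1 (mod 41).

20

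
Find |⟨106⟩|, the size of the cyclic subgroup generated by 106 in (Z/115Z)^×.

22

ord(106) | φ(115) = φ(5·23) = (5−1)·(23−1) = 4·22 = 88 = 2^3 · 11.
Divisors of 88: 1, 2, 4, 8, 11, 22, 44, 88.
Compute 106^d (mod 115) for the divisors d until we hit 1:
106^1 ≡ 106
106^2 ≡ 81
106^4 ≡ 6
106^8 ≡ 36
106^11 ≡ 91
106^22 ≡ 1
Hence ord(106) = 22.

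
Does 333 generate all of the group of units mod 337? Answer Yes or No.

φ(337) = 337 − 1 = 336 = 2^4 · 3 · 7.
It suffices to check that the order of 333 is not a proper divisor of 336: compute 333^(336/q) for q ∈ {2, 3, 7}.
333^168 ≡ 1 (mod 337)  [q = 2: ≡ 1 ✗]
333^112 ≡ 208 (mod 337)  [q = 3: ≢ 1 ✓]
333^48 ≡ 52 (mod 337)  [q = 7: ≢ 1 ✓]
Since 333^168 ≡ 1, the order of 333 divides 168 < 336, so 333 is not a primitive root.

No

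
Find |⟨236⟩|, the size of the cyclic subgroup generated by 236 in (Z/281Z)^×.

By Lagrange's theorem, ord_281(236) divides φ(281) = 281 − 1 = 280 = 2^3 · 5 · 7.
Divisors of 280: 1, 2, 4, 5, 7, 8, 10, 14, 20, 28, 35, 40, 56, 70, 140, 280.
Evaluate successive powers at the divisors of 280:
236^1 ≡ 236
236^2 ≡ 58
236^4 ≡ 273
236^5 ≡ 79
236^7 ≡ 86
236^8 ≡ 64
236^10 ≡ 59
236^14 ≡ 90
236^20 ≡ 109
236^28 ≡ 232
236^35 ≡ 1
Hence ord(236) = 35.

35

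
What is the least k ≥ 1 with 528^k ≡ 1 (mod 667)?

By Lagrange's theorem, ord_667(528) divides φ(667) = φ(23·29) = (23−1)·(29−1) = 22·28 = 616 = 2^3 · 7 · 11.
Divisors of 616: 1, 2, 4, 7, 8, 11, 14, 22, 28, 44, 56, 77, 88, 154, 308, 616.
Test each divisor d:
528^1 ≡ 528 (mod 667)
528^2 ≡ 645 (mod 667)
528^4 ≡ 484 (mod 667)
528^7 ≡ 666 (mod 667)
528^8 ≡ 139 (mod 667)
528^11 ≡ 183 (mod 667)
528^14 ≡ 1 (mod 667) ✓
Therefore the multiplicative order of 528 modulo 667 is 14.

14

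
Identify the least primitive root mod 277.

φ(277) = 277 − 1 = 276 = 2^2 · 3 · 23.
Test candidates g = 2, 3, … against the prime factors q ∈ {2, 3, 23} of φ(277): g is a generator iff g^(276/q) ≢ 1 for every such q.
g = 2: 2^138 ≡ 276; 2^92 ≡ 1 — hits 1, so not a primitive root.
g = 3: 3^138 ≡ 1 — hits 1, so not a primitive root.
g = 4: 4^138 ≡ 1 — hits 1, so not a primitive root.
g = 5: 5^138 ≡ 276; 5^92 ≡ 116; 5^12 ≡ 27 — none is 1, so 5 is a primitive root.
Hence the least primitive root of 277 is 5.

5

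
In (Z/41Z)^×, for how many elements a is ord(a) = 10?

φ(41) = 41 − 1 = 40 = 2^3 · 5.
Since (Z/41Z)^× is cyclic of order 40, the number of elements of order d is φ(d) when d | 40 and 0 otherwise.
10 = 2 · 5 divides 40, and φ(10) = 4.

4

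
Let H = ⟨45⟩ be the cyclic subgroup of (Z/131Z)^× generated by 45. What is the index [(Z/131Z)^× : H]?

10

The order of 45 must divide φ(131) = 131 − 1 = 130 = 2 · 5 · 13.
Divisors of 130: 1, 2, 5, 10, 13, 26, 65, 130.
Test each divisor d:
45^1 ≡ 45 (mod 131)
45^2 ≡ 60 (mod 131)
45^5 ≡ 84 (mod 131)
45^10 ≡ 113 (mod 131)
45^13 ≡ 1 (mod 131) ✓
So ord_131(45) = 13, hence |⟨45⟩| = 13.
The index is φ(131) / ord(45) = 130 / 13 = 10.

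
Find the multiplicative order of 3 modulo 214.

53

Since 3 ∈ (Z/214Z)^×, its order divides φ(214) = φ(2)·φ(107) = 1·106 = 106 = 2 · 53.
Divisors of 106: 1, 2, 53, 106.
Compute 3^d (mod 214) for the divisors d until we hit 1:
3^1 ≡ 3 (mod 214)
3^2 ≡ 9 (mod 214)
3^53 ≡ 1 (mod 214) ✓
So ord_214(3) = 53.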